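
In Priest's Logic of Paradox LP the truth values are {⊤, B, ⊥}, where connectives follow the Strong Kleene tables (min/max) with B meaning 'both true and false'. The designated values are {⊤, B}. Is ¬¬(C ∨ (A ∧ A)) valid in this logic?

Countermodel: C=⊥, A=⊥ gives ⊥, which is not designated.

No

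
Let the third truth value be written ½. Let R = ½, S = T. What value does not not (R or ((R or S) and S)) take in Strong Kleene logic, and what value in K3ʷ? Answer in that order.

T; ½

In Strong Kleene logic: R or S = ½ or T = T
(R or S) and S = T and T = T
R or ((R or S) and S) = ½ or T = T
not (R or ((R or S) and S)) = not T = F
not not (R or ((R or S) and S)) = not F = T
In K3ʷ: R or S = ½ or T = ½
(R or S) and S = ½ and T = ½
R or ((R or S) and S) = ½ or ½ = ½
not (R or ((R or S) and S)) = not ½ = ½
not not (R or ((R or S) and S)) = not ½ = ½
They differ because Strong Kleene logic and K3ʷ treat ½ differently under the binary connectives.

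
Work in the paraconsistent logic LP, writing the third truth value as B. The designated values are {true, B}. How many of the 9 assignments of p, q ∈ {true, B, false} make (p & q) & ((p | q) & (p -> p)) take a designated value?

4

Designated under: (p=true, q=true); (p=true, q=B); (p=B, q=true); (p=B, q=B).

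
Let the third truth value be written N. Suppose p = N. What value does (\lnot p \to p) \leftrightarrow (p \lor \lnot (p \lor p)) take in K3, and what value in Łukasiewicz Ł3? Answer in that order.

N; N

In K3: \lnot p = \lnot N = N
\lnot p \to p = N \to N = N  [\lnot N \lor N]
p \lor p = N \lor N = N
\lnot (p \lor p) = \lnot N = N
p \lor \lnot (p \lor p) = N \lor N = N
(\lnot p \to p) \leftrightarrow (p \lor \lnot (p \lor p)) = N \leftrightarrow N = N
In Łukasiewicz Ł3: \lnot p = \lnot N = N
\lnot p \to p = N \to N = T  [min(1, 1−½+½)]
p \lor p = N \lor N = N
\lnot (p \lor p) = \lnot N = N
p \lor \lnot (p \lor p) = N \lor N = N
(\lnot p \to p) \leftrightarrow (p \lor \lnot (p \lor p)) = T \leftrightarrow N = N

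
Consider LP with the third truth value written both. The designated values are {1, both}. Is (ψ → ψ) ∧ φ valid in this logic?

Countermodel: ψ=1, φ=0 gives 0, which is not designated.

No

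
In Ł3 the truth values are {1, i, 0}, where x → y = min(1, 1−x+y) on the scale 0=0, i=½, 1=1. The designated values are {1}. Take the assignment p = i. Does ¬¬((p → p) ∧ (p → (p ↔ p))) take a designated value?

p → p = i → i = 1  [min(1, 1−½+½)]
p ↔ p = i ↔ i = 1
p → (p ↔ p) = i → 1 = 1
(p → p) ∧ (p → (p ↔ p)) = 1 ∧ 1 = 1
¬((p → p) ∧ (p → (p ↔ p))) = ¬1 = 0
¬¬((p → p) ∧ (p → (p ↔ p))) = ¬0 = 1
1 ∈ {1}.

Yes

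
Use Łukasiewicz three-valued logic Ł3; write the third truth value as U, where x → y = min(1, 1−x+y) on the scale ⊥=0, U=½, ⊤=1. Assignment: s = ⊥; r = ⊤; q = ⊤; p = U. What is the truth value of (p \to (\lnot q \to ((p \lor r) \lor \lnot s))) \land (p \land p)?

U

\lnot q = \lnot ⊤ = ⊥
p \lor r = U \lor ⊤ = ⊤
\lnot s = \lnot ⊥ = ⊤
(p \lor r) \lor \lnot s = ⊤ \lor ⊤ = ⊤
\lnot q \to ((p \lor r) \lor \lnot s) = ⊥ \to ⊤ = ⊤
p \to (\lnot q \to ((p \lor r) \lor \lnot s)) = U \to ⊤ = ⊤  [min(1, 1−½+1)]
p \land p = U \land U = U
(p \to (\lnot q \to ((p \lor r) \lor \lnot s))) \land (p \land p) = ⊤ \land U = U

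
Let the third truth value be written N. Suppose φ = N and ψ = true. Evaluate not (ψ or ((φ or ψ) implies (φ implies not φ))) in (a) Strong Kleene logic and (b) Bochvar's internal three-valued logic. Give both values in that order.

In Strong Kleene logic: φ or ψ = N or true = true
not φ = not N = N
φ implies not φ = N implies N = N  [not N or N]
(φ or ψ) implies (φ implies not φ) = true implies N = N
ψ or ((φ or ψ) implies (φ implies not φ)) = true or N = true
not (ψ or ((φ or ψ) implies (φ implies not φ))) = not true = false
In Bochvar's internal three-valued logic: φ or ψ = N or true = N
not φ = not N = N
φ implies not φ = N implies N = N
(φ or ψ) implies (φ implies not φ) = N implies N = N
ψ or ((φ or ψ) implies (φ implies not φ)) = true or N = N
not (ψ or ((φ or ψ) implies (φ implies not φ))) = not N = N
They differ because Strong Kleene logic and Bochvar's internal three-valued logic treat N differently under the binary connectives.

false; N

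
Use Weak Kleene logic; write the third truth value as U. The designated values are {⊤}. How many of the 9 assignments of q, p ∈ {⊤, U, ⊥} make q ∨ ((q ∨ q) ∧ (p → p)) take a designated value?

Designated under: (q=⊤, p=⊤); (q=⊤, p=⊥).

2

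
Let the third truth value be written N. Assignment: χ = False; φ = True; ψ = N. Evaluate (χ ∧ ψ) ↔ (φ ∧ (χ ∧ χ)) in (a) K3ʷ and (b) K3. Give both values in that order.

In K3ʷ: χ ∧ ψ = False ∧ N = N
χ ∧ χ = False ∧ False = False
φ ∧ (χ ∧ χ) = True ∧ False = False
(χ ∧ ψ) ↔ (φ ∧ (χ ∧ χ)) = N ↔ False = N
In K3: χ ∧ ψ = False ∧ N = False
χ ∧ χ = False ∧ False = False
φ ∧ (χ ∧ χ) = True ∧ False = False
(χ ∧ ψ) ↔ (φ ∧ (χ ∧ χ)) = False ↔ False = True
They differ because K3ʷ and K3 treat N differently under the binary connectives.

N; True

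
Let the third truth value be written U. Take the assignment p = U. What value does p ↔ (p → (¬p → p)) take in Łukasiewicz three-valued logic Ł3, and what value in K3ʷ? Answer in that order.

In Łukasiewicz three-valued logic Ł3: ¬p = ¬U = U
¬p → p = U → U = T
p → (¬p → p) = U → T = T
p ↔ (p → (¬p → p)) = U ↔ T = U
In K3ʷ: ¬p = ¬U = U
¬p → p = U → U = U  [any arg is the third value ⇒ result is the third value]
p → (¬p → p) = U → U = U
p ↔ (p → (¬p → p)) = U ↔ U = U

U; U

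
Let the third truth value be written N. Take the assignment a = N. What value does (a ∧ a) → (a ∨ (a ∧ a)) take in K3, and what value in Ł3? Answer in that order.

In K3: a ∧ a = N ∧ N = N
a ∧ a = N ∧ N = N
a ∨ (a ∧ a) = N ∨ N = N
(a ∧ a) → (a ∨ (a ∧ a)) = N → N = N  [¬N ∨ N]
In Ł3: a ∧ a = N ∧ N = N
a ∧ a = N ∧ N = N
a ∨ (a ∧ a) = N ∨ N = N
(a ∧ a) → (a ∨ (a ∧ a)) = N → N = 1
They differ because K3 and Ł3 treat N differently under implication.

N; 1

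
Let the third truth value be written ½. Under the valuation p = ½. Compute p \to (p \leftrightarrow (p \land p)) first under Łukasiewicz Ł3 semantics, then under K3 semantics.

T; ½

In Łukasiewicz Ł3: p \land p = ½ \land ½ = ½
p \leftrightarrow (p \land p) = ½ \leftrightarrow ½ = T  [1 − |½−½|]
p \to (p \leftrightarrow (p \land p)) = ½ \to T = T
In K3: p \land p = ½ \land ½ = ½
p \leftrightarrow (p \land p) = ½ \leftrightarrow ½ = ½
p \to (p \leftrightarrow (p \land p)) = ½ \to ½ = ½
They differ because Łukasiewicz Ł3 and K3 treat ½ differently under implication.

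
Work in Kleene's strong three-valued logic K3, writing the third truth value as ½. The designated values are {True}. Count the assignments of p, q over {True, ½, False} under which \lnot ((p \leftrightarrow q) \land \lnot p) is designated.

Designated under: (p=True, q=True); (p=True, q=½); (p=True, q=False); (p=False, q=True).

4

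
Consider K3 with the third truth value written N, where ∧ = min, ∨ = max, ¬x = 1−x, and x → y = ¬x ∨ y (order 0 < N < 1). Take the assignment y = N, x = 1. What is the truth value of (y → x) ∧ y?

y → x = N → 1 = 1  [¬N ∨ 1]
(y → x) ∧ y = 1 ∧ N = N

N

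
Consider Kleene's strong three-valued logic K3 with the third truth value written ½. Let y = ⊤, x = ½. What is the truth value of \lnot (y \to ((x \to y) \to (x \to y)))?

x \to y = ½ \to ⊤ = ⊤  [\lnot ½ \lor ⊤]
x \to y = ½ \to ⊤ = ⊤
(x \to y) \to (x \to y) = ⊤ \to ⊤ = ⊤
y \to ((x \to y) \to (x \to y)) = ⊤ \to ⊤ = ⊤
\lnot (y \to ((x \to y) \to (x \to y))) = \lnot ⊤ = ⊥

⊥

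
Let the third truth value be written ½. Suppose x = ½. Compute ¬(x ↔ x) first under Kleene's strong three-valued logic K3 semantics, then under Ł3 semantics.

In Kleene's strong three-valued logic K3: x ↔ x = ½ ↔ ½ = ½
¬(x ↔ x) = ¬½ = ½
In Ł3: x ↔ x = ½ ↔ ½ = True  [1 − |½−½|]
¬(x ↔ x) = ¬True = False
They differ because Kleene's strong three-valued logic K3 and Ł3 treat ½ differently under implication.

½; False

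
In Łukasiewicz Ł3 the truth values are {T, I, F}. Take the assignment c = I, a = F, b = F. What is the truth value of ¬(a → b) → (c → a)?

T

a → b = F → F = T
¬(a → b) = ¬T = F
c → a = I → F = I  [min(1, 1−½+0)]
¬(a → b) → (c → a) = F → I = T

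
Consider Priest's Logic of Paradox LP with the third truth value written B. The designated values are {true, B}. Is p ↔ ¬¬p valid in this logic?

Every assignment of p over {true, B, false} gives a value in {true, B}.
In particular, with p=B: p ↔ ¬¬p = B.

Yes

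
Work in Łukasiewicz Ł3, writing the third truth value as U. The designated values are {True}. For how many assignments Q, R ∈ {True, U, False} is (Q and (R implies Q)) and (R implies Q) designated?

Designated under: (Q=True, R=True); (Q=True, R=U); (Q=True, R=False).

3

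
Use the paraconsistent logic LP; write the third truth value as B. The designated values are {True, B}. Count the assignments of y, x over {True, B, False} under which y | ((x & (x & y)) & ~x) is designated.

6

Of the 9 assignments, 6 give a value in {True, B}.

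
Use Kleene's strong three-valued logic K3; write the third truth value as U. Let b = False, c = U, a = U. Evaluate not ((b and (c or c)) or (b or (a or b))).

c or c = U or U = U
b and (c or c) = False and U = False
a or b = U or False = U
b or (a or b) = False or U = U
(b and (c or c)) or (b or (a or b)) = False or U = U
not ((b and (c or c)) or (b or (a or b))) = not U = U

U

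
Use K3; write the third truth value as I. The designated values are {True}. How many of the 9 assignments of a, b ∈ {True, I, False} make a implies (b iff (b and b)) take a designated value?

Of the 9 assignments, 7 give a value in {True}.

7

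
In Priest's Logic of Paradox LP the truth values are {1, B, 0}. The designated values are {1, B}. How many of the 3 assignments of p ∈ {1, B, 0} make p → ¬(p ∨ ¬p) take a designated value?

2

p=1: 0 ·
p=B: B ✓
p=0: 1 ✓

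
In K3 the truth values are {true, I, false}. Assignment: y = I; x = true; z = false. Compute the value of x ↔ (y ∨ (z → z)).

true

z → z = false → false = true
y ∨ (z → z) = I ∨ true = true
x ↔ (y ∨ (z → z)) = true ↔ true = true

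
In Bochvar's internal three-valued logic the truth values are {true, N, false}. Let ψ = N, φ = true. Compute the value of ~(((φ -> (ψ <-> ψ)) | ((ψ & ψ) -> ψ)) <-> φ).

ψ <-> ψ = N <-> N = N
φ -> (ψ <-> ψ) = true -> N = N
ψ & ψ = N & N = N
(ψ & ψ) -> ψ = N -> N = N
(φ -> (ψ <-> ψ)) | ((ψ & ψ) -> ψ) = N | N = N
((φ -> (ψ <-> ψ)) | ((ψ & ψ) -> ψ)) <-> φ = N <-> true = N
~(((φ -> (ψ <-> ψ)) | ((ψ & ψ) -> ψ)) <-> φ) = ~N = N

N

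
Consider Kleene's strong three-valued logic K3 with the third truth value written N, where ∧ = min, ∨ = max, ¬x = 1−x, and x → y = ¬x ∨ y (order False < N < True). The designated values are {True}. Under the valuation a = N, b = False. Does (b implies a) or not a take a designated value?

Yes

b implies a = False implies N = True  [not False or N]
not a = not N = N
(b implies a) or not a = True or N = True
True ∈ {True}.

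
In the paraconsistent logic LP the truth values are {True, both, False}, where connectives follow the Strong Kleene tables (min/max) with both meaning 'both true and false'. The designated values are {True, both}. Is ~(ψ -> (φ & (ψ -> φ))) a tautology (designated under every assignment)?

No

Countermodel: ψ=True, φ=True gives False, which is not designated.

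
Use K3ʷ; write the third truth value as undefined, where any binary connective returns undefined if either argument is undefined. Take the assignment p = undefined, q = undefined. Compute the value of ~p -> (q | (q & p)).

~p = ~undefined = undefined
q & p = undefined & undefined = undefined
q | (q & p) = undefined | undefined = undefined
~p -> (q | (q & p)) = undefined -> undefined = undefined  [any arg is the third value ⇒ result is the third value]

undefined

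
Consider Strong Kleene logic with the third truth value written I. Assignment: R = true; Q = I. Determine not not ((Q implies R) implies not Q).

I

Q implies R = I implies true = true  [not I or true]
not Q = not I = I
(Q implies R) implies not Q = true implies I = I
not ((Q implies R) implies not Q) = not I = I
not not ((Q implies R) implies not Q) = not I = I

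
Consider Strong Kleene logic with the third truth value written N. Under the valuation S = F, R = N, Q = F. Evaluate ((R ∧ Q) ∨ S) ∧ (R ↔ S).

F

R ∧ Q = N ∧ F = F
(R ∧ Q) ∨ S = F ∨ F = F
R ↔ S = N ↔ F = N
((R ∧ Q) ∨ S) ∧ (R ↔ S) = F ∧ N = F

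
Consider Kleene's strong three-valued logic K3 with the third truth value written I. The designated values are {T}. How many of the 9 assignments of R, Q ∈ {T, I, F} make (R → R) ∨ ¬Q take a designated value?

Of the 9 assignments, 7 give a value in {T}.

7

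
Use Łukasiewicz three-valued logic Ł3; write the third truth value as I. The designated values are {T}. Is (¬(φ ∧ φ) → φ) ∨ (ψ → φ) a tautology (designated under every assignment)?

No

Countermodel: φ=F, ψ=T gives F, which is not designated.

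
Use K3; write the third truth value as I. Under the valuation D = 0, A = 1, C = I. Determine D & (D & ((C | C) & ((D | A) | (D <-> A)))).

C | C = I | I = I
D | A = 0 | 1 = 1
D <-> A = 0 <-> 1 = 0
(D | A) | (D <-> A) = 1 | 0 = 1
(C | C) & ((D | A) | (D <-> A)) = I & 1 = I
D & ((C | C) & ((D | A) | (D <-> A))) = 0 & I = 0
D & (D & ((C | C) & ((D | A) | (D <-> A)))) = 0 & 0 = 0

0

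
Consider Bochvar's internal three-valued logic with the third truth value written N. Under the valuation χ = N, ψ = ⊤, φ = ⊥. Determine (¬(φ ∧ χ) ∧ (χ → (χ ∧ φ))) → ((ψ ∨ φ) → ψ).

φ ∧ χ = ⊥ ∧ N = N
¬(φ ∧ χ) = ¬N = N
χ ∧ φ = N ∧ ⊥ = N
χ → (χ ∧ φ) = N → N = N  [any arg is the third value ⇒ result is the third value]
¬(φ ∧ χ) ∧ (χ → (χ ∧ φ)) = N ∧ N = N
ψ ∨ φ = ⊤ ∨ ⊥ = ⊤
(ψ ∨ φ) → ψ = ⊤ → ⊤ = ⊤
(¬(φ ∧ χ) ∧ (χ → (χ ∧ φ))) → ((ψ ∨ φ) → ψ) = N → ⊤ = N

N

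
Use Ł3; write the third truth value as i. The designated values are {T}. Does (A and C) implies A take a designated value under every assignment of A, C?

Yes

Every assignment of A, C over {T, i, F} gives a value in {T}.
In particular, with A=i, C=i: (A and C) implies A = T.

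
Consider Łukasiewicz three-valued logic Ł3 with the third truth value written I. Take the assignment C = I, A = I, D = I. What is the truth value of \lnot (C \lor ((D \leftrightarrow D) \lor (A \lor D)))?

D \leftrightarrow D = I \leftrightarrow I = 1  [1 − |½−½|]
A \lor D = I \lor I = I
(D \leftrightarrow D) \lor (A \lor D) = 1 \lor I = 1
C \lor ((D \leftrightarrow D) \lor (A \lor D)) = I \lor 1 = 1
\lnot (C \lor ((D \leftrightarrow D) \lor (A \lor D))) = \lnot 1 = 0

0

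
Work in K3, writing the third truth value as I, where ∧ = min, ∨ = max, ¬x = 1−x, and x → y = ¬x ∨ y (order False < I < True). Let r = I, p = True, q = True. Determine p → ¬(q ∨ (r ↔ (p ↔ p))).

p ↔ p = True ↔ True = True
r ↔ (p ↔ p) = I ↔ True = I
q ∨ (r ↔ (p ↔ p)) = True ∨ I = True
¬(q ∨ (r ↔ (p ↔ p))) = ¬True = False
p → ¬(q ∨ (r ↔ (p ↔ p))) = True → False = False

False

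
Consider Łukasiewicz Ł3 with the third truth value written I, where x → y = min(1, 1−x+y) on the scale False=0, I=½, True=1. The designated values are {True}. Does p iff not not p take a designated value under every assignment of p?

Every assignment of p over {True, I, False} gives a value in {True}.
In particular, with p=I: p iff not not p = True.

Yes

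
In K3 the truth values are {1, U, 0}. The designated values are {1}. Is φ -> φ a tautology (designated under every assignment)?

Countermodel: φ=U gives U, which is not designated.

No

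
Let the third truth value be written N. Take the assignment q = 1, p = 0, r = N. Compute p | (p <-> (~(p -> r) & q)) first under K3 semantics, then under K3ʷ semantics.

In K3: p -> r = 0 -> N = 1  [~0 | N]
~(p -> r) = ~1 = 0
~(p -> r) & q = 0 & 1 = 0
p <-> (~(p -> r) & q) = 0 <-> 0 = 1
p | (p <-> (~(p -> r) & q)) = 0 | 1 = 1
In K3ʷ: p -> r = 0 -> N = N  [any arg is the third value ⇒ result is the third value]
~(p -> r) = ~N = N
~(p -> r) & q = N & 1 = N
p <-> (~(p -> r) & q) = 0 <-> N = N
p | (p <-> (~(p -> r) & q)) = 0 | N = N
They differ because K3 and K3ʷ treat N differently under the binary connectives.

1; N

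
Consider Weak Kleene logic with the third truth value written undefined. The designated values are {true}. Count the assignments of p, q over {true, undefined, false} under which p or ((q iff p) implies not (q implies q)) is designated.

Designated under: (p=true, q=true); (p=true, q=false); (p=false, q=true).

3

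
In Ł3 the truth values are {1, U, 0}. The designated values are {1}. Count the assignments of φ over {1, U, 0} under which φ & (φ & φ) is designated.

1

φ=1: 1 ✓
φ=U: U ·
φ=0: 0 ·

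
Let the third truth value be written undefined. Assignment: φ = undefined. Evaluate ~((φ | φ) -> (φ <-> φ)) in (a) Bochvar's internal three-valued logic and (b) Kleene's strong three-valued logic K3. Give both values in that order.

In Bochvar's internal three-valued logic: φ | φ = undefined | undefined = undefined
φ <-> φ = undefined <-> undefined = undefined
(φ | φ) -> (φ <-> φ) = undefined -> undefined = undefined  [any arg is the third value ⇒ result is the third value]
~((φ | φ) -> (φ <-> φ)) = ~undefined = undefined
In Kleene's strong three-valued logic K3: φ | φ = undefined | undefined = undefined
φ <-> φ = undefined <-> undefined = undefined
(φ | φ) -> (φ <-> φ) = undefined -> undefined = undefined  [~undefined | undefined]
~((φ | φ) -> (φ <-> φ)) = ~undefined = undefined

undefined; undefined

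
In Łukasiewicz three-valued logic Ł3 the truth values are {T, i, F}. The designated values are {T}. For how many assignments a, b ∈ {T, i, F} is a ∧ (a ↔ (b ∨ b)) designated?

1

Designated under: (a=T, b=T).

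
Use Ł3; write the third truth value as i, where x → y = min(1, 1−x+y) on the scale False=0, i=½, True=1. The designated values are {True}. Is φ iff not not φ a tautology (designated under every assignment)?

Every assignment of φ over {True, i, False} gives a value in {True}.
In particular, with φ=i: φ iff not not φ = True.

Yes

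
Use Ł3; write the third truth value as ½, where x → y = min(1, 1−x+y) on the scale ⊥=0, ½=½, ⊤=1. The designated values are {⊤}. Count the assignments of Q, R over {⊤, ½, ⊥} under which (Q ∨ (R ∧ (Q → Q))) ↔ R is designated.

6

Of the 9 assignments, 6 give a value in {⊤}.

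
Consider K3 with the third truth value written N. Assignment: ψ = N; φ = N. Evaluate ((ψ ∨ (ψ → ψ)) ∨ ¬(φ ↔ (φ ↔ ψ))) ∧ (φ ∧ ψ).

N

ψ → ψ = N → N = N  [¬N ∨ N]
ψ ∨ (ψ → ψ) = N ∨ N = N
φ ↔ ψ = N ↔ N = N
φ ↔ (φ ↔ ψ) = N ↔ N = N
¬(φ ↔ (φ ↔ ψ)) = ¬N = N
(ψ ∨ (ψ → ψ)) ∨ ¬(φ ↔ (φ ↔ ψ)) = N ∨ N = N
φ ∧ ψ = N ∧ N = N
((ψ ∨ (ψ → ψ)) ∨ ¬(φ ↔ (φ ↔ ψ))) ∧ (φ ∧ ψ) = N ∧ N = N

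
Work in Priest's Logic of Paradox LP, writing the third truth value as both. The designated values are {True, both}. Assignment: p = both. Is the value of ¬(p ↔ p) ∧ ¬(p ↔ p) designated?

p ↔ p = both ↔ both = both
¬(p ↔ p) = ¬both = both
p ↔ p = both ↔ both = both
¬(p ↔ p) = ¬both = both
¬(p ↔ p) ∧ ¬(p ↔ p) = both ∧ both = both
both ∈ {True, both}.

Yes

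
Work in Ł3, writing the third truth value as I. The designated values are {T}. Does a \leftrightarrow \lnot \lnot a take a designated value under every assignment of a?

Yes

Every assignment of a over {T, I, F} gives a value in {T}.
In particular, with a=I: a \leftrightarrow \lnot \lnot a = T.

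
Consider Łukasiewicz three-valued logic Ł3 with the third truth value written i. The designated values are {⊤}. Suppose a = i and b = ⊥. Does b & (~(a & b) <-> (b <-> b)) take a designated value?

a & b = i & ⊥ = ⊥
~(a & b) = ~⊥ = ⊤
b <-> b = ⊥ <-> ⊥ = ⊤
~(a & b) <-> (b <-> b) = ⊤ <-> ⊤ = ⊤
b & (~(a & b) <-> (b <-> b)) = ⊥ & ⊤ = ⊥
⊥ ∉ {⊤}.

No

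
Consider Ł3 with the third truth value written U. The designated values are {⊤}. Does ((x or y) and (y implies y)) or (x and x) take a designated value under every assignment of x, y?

No

Countermodel: x=U, y=U gives U, which is not designated.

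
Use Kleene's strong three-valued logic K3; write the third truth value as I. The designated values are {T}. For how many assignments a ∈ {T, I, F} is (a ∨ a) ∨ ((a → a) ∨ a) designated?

2

a=T: T ✓
a=I: I ·
a=F: T ✓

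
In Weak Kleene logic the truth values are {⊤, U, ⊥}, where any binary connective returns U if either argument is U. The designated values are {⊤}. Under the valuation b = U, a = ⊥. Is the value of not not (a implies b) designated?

No

a implies b = ⊥ implies U = U  [any arg is the third value ⇒ result is the third value]
not (a implies b) = not U = U
not not (a implies b) = not U = U
U ∉ {⊤}.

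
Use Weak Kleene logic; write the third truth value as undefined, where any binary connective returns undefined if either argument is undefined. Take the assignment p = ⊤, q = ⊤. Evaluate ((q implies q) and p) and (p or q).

q implies q = ⊤ implies ⊤ = ⊤
(q implies q) and p = ⊤ and ⊤ = ⊤
p or q = ⊤ or ⊤ = ⊤
((q implies q) and p) and (p or q) = ⊤ and ⊤ = ⊤

⊤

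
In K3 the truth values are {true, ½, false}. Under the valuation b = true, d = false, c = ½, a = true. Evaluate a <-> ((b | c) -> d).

b | c = true | ½ = true
(b | c) -> d = true -> false = false
a <-> ((b | c) -> d) = true <-> false = false

false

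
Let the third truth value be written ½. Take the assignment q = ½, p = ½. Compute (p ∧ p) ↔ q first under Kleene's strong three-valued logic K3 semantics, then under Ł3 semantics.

In Kleene's strong three-valued logic K3: p ∧ p = ½ ∧ ½ = ½
(p ∧ p) ↔ q = ½ ↔ ½ = ½
In Ł3: p ∧ p = ½ ∧ ½ = ½
(p ∧ p) ↔ q = ½ ↔ ½ = ⊤  [1 − |½−½|]
They differ because Kleene's strong three-valued logic K3 and Ł3 treat ½ differently under implication.

½; ⊤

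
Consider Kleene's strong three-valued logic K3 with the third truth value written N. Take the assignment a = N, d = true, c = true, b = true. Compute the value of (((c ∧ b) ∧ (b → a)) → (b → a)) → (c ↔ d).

true

c ∧ b = true ∧ true = true
b → a = true → N = N
(c ∧ b) ∧ (b → a) = true ∧ N = N
b → a = true → N = N
((c ∧ b) ∧ (b → a)) → (b → a) = N → N = N
c ↔ d = true ↔ true = true
(((c ∧ b) ∧ (b → a)) → (b → a)) → (c ↔ d) = N → true = true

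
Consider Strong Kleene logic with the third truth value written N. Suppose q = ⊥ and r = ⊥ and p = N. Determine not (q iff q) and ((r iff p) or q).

q iff q = ⊥ iff ⊥ = ⊤
not (q iff q) = not ⊤ = ⊥
r iff p = ⊥ iff N = N
(r iff p) or q = N or ⊥ = N
not (q iff q) and ((r iff p) or q) = ⊥ and N = ⊥

⊥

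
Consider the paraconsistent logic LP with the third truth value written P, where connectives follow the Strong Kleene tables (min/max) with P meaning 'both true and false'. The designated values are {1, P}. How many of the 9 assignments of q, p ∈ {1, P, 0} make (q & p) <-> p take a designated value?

Of the 9 assignments, 8 give a value in {1, P}.

8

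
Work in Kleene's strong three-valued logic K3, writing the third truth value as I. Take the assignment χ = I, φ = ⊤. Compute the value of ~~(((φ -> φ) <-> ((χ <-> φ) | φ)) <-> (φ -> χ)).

I

φ -> φ = ⊤ -> ⊤ = ⊤
χ <-> φ = I <-> ⊤ = I
(χ <-> φ) | φ = I | ⊤ = ⊤
(φ -> φ) <-> ((χ <-> φ) | φ) = ⊤ <-> ⊤ = ⊤
φ -> χ = ⊤ -> I = I  [~⊤ | I]
((φ -> φ) <-> ((χ <-> φ) | φ)) <-> (φ -> χ) = ⊤ <-> I = I
~(((φ -> φ) <-> ((χ <-> φ) | φ)) <-> (φ -> χ)) = ~I = I
~~(((φ -> φ) <-> ((χ <-> φ) | φ)) <-> (φ -> χ)) = ~I = I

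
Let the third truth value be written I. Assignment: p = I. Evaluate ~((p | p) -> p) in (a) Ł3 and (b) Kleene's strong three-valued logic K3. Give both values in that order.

In Ł3: p | p = I | I = I
(p | p) -> p = I -> I = True  [min(1, 1−½+½)]
~((p | p) -> p) = ~True = False
In Kleene's strong three-valued logic K3: p | p = I | I = I
(p | p) -> p = I -> I = I
~((p | p) -> p) = ~I = I
They differ because Ł3 and Kleene's strong three-valued logic K3 treat I differently under implication.

False; I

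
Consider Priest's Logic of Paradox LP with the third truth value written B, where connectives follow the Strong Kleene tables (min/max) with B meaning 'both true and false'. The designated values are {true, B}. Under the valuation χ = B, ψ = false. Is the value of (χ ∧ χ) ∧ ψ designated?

No

χ ∧ χ = B ∧ B = B
(χ ∧ χ) ∧ ψ = B ∧ false = false
false ∉ {true, B}.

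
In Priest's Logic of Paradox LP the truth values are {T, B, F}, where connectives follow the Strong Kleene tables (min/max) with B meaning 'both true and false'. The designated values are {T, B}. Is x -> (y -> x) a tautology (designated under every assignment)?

Yes

Every assignment of x, y over {T, B, F} gives a value in {T, B}.
In particular, with x=B, y=B: x -> (y -> x) = B.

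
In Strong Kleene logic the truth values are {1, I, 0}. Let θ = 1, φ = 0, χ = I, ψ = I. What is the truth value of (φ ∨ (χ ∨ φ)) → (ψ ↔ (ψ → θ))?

I

χ ∨ φ = I ∨ 0 = I
φ ∨ (χ ∨ φ) = 0 ∨ I = I
ψ → θ = I → 1 = 1  [¬I ∨ 1]
ψ ↔ (ψ → θ) = I ↔ 1 = I
(φ ∨ (χ ∨ φ)) → (ψ ↔ (ψ → θ)) = I → I = I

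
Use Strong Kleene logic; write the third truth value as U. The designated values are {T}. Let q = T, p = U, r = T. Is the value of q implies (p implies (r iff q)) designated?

r iff q = T iff T = T
p implies (r iff q) = U implies T = T  [not U or T]
q implies (p implies (r iff q)) = T implies T = T
T ∈ {T}.

Yes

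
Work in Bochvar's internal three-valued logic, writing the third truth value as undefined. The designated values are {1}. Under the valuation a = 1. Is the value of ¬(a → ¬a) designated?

Yes

¬a = ¬1 = 0
a → ¬a = 1 → 0 = 0
¬(a → ¬a) = ¬0 = 1
1 ∈ {1}.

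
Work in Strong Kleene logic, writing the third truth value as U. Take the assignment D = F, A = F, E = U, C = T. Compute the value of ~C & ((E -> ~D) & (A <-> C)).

~C = ~T = F
~D = ~F = T
E -> ~D = U -> T = T  [~U | T]
A <-> C = F <-> T = F
(E -> ~D) & (A <-> C) = T & F = F
~C & ((E -> ~D) & (A <-> C)) = F & F = F

F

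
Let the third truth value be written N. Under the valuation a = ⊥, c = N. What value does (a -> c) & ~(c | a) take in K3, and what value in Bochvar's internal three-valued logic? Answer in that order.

In K3: a -> c = ⊥ -> N = ⊤  [~⊥ | N]
c | a = N | ⊥ = N
~(c | a) = ~N = N
(a -> c) & ~(c | a) = ⊤ & N = N
In Bochvar's internal three-valued logic: a -> c = ⊥ -> N = N  [any arg is the third value ⇒ result is the third value]
c | a = N | ⊥ = N
~(c | a) = ~N = N
(a -> c) & ~(c | a) = N & N = N

N; N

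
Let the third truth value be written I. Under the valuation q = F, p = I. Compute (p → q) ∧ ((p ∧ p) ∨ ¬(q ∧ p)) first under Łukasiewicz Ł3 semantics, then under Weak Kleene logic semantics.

I; I

In Łukasiewicz Ł3: p → q = I → F = I  [min(1, 1−½+0)]
p ∧ p = I ∧ I = I
q ∧ p = F ∧ I = F
¬(q ∧ p) = ¬F = T
(p ∧ p) ∨ ¬(q ∧ p) = I ∨ T = T
(p → q) ∧ ((p ∧ p) ∨ ¬(q ∧ p)) = I ∧ T = I
In Weak Kleene logic: p → q = I → F = I  [any arg is the third value ⇒ result is the third value]
p ∧ p = I ∧ I = I
q ∧ p = F ∧ I = I
¬(q ∧ p) = ¬I = I
(p ∧ p) ∨ ¬(q ∧ p) = I ∨ I = I
(p → q) ∧ ((p ∧ p) ∨ ¬(q ∧ p)) = I ∧ I = I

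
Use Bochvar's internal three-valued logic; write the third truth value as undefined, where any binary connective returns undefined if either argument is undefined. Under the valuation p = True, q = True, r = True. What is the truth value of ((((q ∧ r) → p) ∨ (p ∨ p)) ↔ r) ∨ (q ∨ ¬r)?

True

q ∧ r = True ∧ True = True
(q ∧ r) → p = True → True = True
p ∨ p = True ∨ True = True
((q ∧ r) → p) ∨ (p ∨ p) = True ∨ True = True
(((q ∧ r) → p) ∨ (p ∨ p)) ↔ r = True ↔ True = True
¬r = ¬True = False
q ∨ ¬r = True ∨ False = True
((((q ∧ r) → p) ∨ (p ∨ p)) ↔ r) ∨ (q ∨ ¬r) = True ∨ True = True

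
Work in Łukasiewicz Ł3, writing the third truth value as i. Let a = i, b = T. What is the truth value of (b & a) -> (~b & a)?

i

b & a = T & i = i
~b = ~T = F
~b & a = F & i = F
(b & a) -> (~b & a) = i -> F = i  [min(1, 1−½+0)]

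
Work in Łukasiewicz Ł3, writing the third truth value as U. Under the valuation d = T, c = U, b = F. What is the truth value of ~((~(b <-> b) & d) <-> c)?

U

b <-> b = F <-> F = T
~(b <-> b) = ~T = F
~(b <-> b) & d = F & T = F
(~(b <-> b) & d) <-> c = F <-> U = U  [1 − |0−½|]
~((~(b <-> b) & d) <-> c) = ~U = U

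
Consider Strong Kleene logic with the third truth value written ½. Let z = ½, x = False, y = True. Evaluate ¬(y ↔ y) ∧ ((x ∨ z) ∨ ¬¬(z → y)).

y ↔ y = True ↔ True = True
¬(y ↔ y) = ¬True = False
x ∨ z = False ∨ ½ = ½
z → y = ½ → True = True
¬(z → y) = ¬True = False
¬¬(z → y) = ¬False = True
(x ∨ z) ∨ ¬¬(z → y) = ½ ∨ True = True
¬(y ↔ y) ∧ ((x ∨ z) ∨ ¬¬(z → y)) = False ∧ True = False

False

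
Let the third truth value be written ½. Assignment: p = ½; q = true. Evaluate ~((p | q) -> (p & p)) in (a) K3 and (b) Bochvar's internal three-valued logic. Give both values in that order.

½; ½

In K3: p | q = ½ | true = true
p & p = ½ & ½ = ½
(p | q) -> (p & p) = true -> ½ = ½
~((p | q) -> (p & p)) = ~½ = ½
In Bochvar's internal three-valued logic: p | q = ½ | true = ½
p & p = ½ & ½ = ½
(p | q) -> (p & p) = ½ -> ½ = ½  [any arg is the third value ⇒ result is the third value]
~((p | q) -> (p & p)) = ~½ = ½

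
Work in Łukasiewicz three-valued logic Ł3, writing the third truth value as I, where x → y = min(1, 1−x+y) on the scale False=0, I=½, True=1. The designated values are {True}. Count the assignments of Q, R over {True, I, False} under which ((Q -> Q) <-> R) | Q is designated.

Of the 9 assignments, 5 give a value in {True}.

5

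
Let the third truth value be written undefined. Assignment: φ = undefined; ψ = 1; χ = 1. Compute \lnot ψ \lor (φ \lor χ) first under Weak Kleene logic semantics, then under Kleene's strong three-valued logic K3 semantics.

undefined; 1

In Weak Kleene logic: \lnot ψ = \lnot 1 = 0
φ \lor χ = undefined \lor 1 = undefined
\lnot ψ \lor (φ \lor χ) = 0 \lor undefined = undefined
In Kleene's strong three-valued logic K3: \lnot ψ = \lnot 1 = 0
φ \lor χ = undefined \lor 1 = 1
\lnot ψ \lor (φ \lor χ) = 0 \lor 1 = 1
They differ because Weak Kleene logic and Kleene's strong three-valued logic K3 treat undefined differently under the binary connectives.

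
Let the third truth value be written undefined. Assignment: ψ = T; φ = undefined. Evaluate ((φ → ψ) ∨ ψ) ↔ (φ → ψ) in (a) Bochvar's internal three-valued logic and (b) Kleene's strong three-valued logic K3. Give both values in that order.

undefined; T

In Bochvar's internal three-valued logic: φ → ψ = undefined → T = undefined
(φ → ψ) ∨ ψ = undefined ∨ T = undefined
φ → ψ = undefined → T = undefined
((φ → ψ) ∨ ψ) ↔ (φ → ψ) = undefined ↔ undefined = undefined
In Kleene's strong three-valued logic K3: φ → ψ = undefined → T = T  [¬undefined ∨ T]
(φ → ψ) ∨ ψ = T ∨ T = T
φ → ψ = undefined → T = T
((φ → ψ) ∨ ψ) ↔ (φ → ψ) = T ↔ T = T
They differ because Bochvar's internal three-valued logic and Kleene's strong three-valued logic K3 treat undefined differently under the binary connectives.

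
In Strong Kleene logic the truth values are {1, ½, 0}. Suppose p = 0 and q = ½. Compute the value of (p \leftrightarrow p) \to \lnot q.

½

p \leftrightarrow p = 0 \leftrightarrow 0 = 1
\lnot q = \lnot ½ = ½
(p \leftrightarrow p) \to \lnot q = 1 \to ½ = ½  [\lnot 1 \lor ½]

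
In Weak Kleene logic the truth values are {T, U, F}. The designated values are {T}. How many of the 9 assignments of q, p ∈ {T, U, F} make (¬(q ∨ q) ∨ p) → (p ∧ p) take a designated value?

Designated under: (q=T, p=T); (q=T, p=F); (q=F, p=T).

3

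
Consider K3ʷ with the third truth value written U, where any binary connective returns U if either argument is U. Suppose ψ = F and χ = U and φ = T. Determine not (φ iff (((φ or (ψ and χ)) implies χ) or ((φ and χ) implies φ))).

U

ψ and χ = F and U = U
φ or (ψ and χ) = T or U = U
(φ or (ψ and χ)) implies χ = U implies U = U
φ and χ = T and U = U
(φ and χ) implies φ = U implies T = U
((φ or (ψ and χ)) implies χ) or ((φ and χ) implies φ) = U or U = U
φ iff (((φ or (ψ and χ)) implies χ) or ((φ and χ) implies φ)) = T iff U = U
not (φ iff (((φ or (ψ and χ)) implies χ) or ((φ and χ) implies φ))) = not U = U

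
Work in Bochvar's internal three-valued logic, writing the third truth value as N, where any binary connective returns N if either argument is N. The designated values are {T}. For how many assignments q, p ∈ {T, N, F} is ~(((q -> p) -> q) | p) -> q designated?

3

Designated under: (q=T, p=T); (q=T, p=F); (q=F, p=T).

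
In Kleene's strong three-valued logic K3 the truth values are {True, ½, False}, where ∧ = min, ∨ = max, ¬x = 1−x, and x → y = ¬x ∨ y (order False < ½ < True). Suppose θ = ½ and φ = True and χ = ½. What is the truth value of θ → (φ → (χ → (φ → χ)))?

φ → χ = True → ½ = ½  [¬True ∨ ½]
χ → (φ → χ) = ½ → ½ = ½
φ → (χ → (φ → χ)) = True → ½ = ½
θ → (φ → (χ → (φ → χ))) = ½ → ½ = ½

½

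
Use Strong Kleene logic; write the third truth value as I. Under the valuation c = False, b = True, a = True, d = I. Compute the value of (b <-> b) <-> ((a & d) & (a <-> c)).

False

b <-> b = True <-> True = True
a & d = True & I = I
a <-> c = True <-> False = False
(a & d) & (a <-> c) = I & False = False
(b <-> b) <-> ((a & d) & (a <-> c)) = True <-> False = False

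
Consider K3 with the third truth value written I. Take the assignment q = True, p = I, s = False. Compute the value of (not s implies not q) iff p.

I

not s = not False = True
not q = not True = False
not s implies not q = True implies False = False
(not s implies not q) iff p = False iff I = I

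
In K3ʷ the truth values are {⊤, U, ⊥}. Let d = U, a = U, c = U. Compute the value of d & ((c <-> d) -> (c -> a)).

c <-> d = U <-> U = U
c -> a = U -> U = U
(c <-> d) -> (c -> a) = U -> U = U
d & ((c <-> d) -> (c -> a)) = U & U = U

U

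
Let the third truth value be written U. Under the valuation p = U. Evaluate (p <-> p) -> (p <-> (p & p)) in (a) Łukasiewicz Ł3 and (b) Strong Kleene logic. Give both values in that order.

In Łukasiewicz Ł3: p <-> p = U <-> U = 1  [1 − |½−½|]
p & p = U & U = U
p <-> (p & p) = U <-> U = 1
(p <-> p) -> (p <-> (p & p)) = 1 -> 1 = 1
In Strong Kleene logic: p <-> p = U <-> U = U
p & p = U & U = U
p <-> (p & p) = U <-> U = U
(p <-> p) -> (p <-> (p & p)) = U -> U = U
They differ because Łukasiewicz Ł3 and Strong Kleene logic treat U differently under implication.

1; U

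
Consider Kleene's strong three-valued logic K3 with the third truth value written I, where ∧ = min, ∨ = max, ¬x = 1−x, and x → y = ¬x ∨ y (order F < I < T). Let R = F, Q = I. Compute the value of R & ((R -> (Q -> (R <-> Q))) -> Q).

R <-> Q = F <-> I = I
Q -> (R <-> Q) = I -> I = I
R -> (Q -> (R <-> Q)) = F -> I = T
(R -> (Q -> (R <-> Q))) -> Q = T -> I = I
R & ((R -> (Q -> (R <-> Q))) -> Q) = F & I = F

F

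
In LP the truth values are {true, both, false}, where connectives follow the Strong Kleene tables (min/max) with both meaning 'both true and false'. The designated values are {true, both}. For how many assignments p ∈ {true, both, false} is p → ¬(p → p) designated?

2

p=true: false ·
p=both: both ✓
p=false: true ✓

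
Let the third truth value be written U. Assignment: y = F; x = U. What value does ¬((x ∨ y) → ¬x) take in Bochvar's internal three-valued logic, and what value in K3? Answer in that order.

In Bochvar's internal three-valued logic: x ∨ y = U ∨ F = U
¬x = ¬U = U
(x ∨ y) → ¬x = U → U = U
¬((x ∨ y) → ¬x) = ¬U = U
In K3: x ∨ y = U ∨ F = U
¬x = ¬U = U
(x ∨ y) → ¬x = U → U = U  [¬U ∨ U]
¬((x ∨ y) → ¬x) = ¬U = U

U; U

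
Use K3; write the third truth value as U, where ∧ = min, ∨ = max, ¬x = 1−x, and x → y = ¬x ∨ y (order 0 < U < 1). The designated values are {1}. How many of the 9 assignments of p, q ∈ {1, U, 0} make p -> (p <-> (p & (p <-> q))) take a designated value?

4

Designated under: (p=1, q=1); (p=0, q=1); (p=0, q=U); (p=0, q=0).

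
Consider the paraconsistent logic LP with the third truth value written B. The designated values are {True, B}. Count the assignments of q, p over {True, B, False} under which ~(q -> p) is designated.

4

Designated under: (q=True, p=B); (q=True, p=False); (q=B, p=B); (q=B, p=False).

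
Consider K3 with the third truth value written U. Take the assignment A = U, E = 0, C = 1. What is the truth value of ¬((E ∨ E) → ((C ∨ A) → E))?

0

E ∨ E = 0 ∨ 0 = 0
C ∨ A = 1 ∨ U = 1
(C ∨ A) → E = 1 → 0 = 0
(E ∨ E) → ((C ∨ A) → E) = 0 → 0 = 1
¬((E ∨ E) → ((C ∨ A) → E)) = ¬1 = 0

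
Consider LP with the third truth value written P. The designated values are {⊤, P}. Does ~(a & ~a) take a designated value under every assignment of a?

Every assignment of a over {⊤, P, ⊥} gives a value in {⊤, P}.
In particular, with a=P: ~(a & ~a) = P.

Yes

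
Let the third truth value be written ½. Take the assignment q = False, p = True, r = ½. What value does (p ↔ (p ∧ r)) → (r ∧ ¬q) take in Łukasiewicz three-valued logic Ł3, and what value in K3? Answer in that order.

True; ½

In Łukasiewicz three-valued logic Ł3: p ∧ r = True ∧ ½ = ½
p ↔ (p ∧ r) = True ↔ ½ = ½  [1 − |1−½|]
¬q = ¬False = True
r ∧ ¬q = ½ ∧ True = ½
(p ↔ (p ∧ r)) → (r ∧ ¬q) = ½ → ½ = True
In K3: p ∧ r = True ∧ ½ = ½
p ↔ (p ∧ r) = True ↔ ½ = ½
¬q = ¬False = True
r ∧ ¬q = ½ ∧ True = ½
(p ↔ (p ∧ r)) → (r ∧ ¬q) = ½ → ½ = ½  [¬½ ∨ ½]
They differ because Łukasiewicz three-valued logic Ł3 and K3 treat ½ differently under implication.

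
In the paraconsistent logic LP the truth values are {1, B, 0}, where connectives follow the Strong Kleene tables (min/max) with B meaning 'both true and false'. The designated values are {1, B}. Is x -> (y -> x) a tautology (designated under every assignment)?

Yes

Every assignment of x, y over {1, B, 0} gives a value in {1, B}.
In particular, with x=B, y=B: x -> (y -> x) = B.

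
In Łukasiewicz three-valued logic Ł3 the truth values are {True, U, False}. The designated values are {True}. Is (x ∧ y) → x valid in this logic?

Every assignment of x, y over {True, U, False} gives a value in {True}.
In particular, with x=U, y=U: (x ∧ y) → x = True.

Yes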